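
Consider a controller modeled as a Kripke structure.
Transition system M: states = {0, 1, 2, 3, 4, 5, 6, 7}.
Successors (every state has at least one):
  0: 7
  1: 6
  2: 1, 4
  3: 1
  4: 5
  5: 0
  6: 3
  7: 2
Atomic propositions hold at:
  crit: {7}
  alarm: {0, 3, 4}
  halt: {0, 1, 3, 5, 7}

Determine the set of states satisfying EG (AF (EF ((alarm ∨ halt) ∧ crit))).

Sat(alarm ∨ halt) = {0, 1, 3, 4, 5, 7}
Sat((alarm ∨ halt) ∧ crit) = {7}
EF ((alarm ∨ halt) ∧ crit): least fixpoint, start Z0 = {7}, add states with some successor in Z. Z1 = {0, 7}; Z2 = {0, 5, 7}; Z3 = {0, 4, 5, 7}; Z4 = {0, 2, 4, 5, 7}; fixed.
Sat(EF ((alarm ∨ halt) ∧ crit)) = {0, 2, 4, 5, 7}
AF (EF ((alarm ∨ halt) ∧ crit)): least fixpoint, start Z0 = {0, 2, 4, 5, 7}, add states with every successor in Z. Already a fixed point.
Sat(AF (EF ((alarm ∨ halt) ∧ crit))) = {0, 2, 4, 5, 7}
EG (AF (EF ((alarm ∨ halt) ∧ crit))): greatest fixpoint, start Z0 = {0, 2, 4, 5, 7}, keep only states in Sat with some successor in Z. Already a fixed point.
Sat(EG (AF (EF ((alarm ∨ halt) ∧ crit)))) = {0, 2, 4, 5, 7}

{0, 2, 4, 5, 7}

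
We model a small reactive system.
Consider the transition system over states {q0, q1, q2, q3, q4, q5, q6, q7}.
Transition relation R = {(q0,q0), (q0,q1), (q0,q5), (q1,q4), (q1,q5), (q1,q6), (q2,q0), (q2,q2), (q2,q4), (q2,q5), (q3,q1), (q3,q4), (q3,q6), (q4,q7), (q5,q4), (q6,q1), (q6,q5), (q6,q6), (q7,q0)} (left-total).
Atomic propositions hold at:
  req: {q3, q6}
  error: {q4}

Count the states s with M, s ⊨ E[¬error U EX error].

Sat(¬error) = {q0, q1, q2, q3, q5, q6, q7}
Sat(EX error) = {s : some successor in {q4}} = {q1, q2, q3, q5}
E[¬error U EX error]: least fixpoint, start Z0 = Sat(EX error) = {q1, q2, q3, q5}, add states in Sat(¬error) with some successor in Z. Z1 = {q0, q1, q2, q3, q5, q6}; Z2 = {q0, q1, q2, q3, q5, q6, q7}; fixed.
Sat(E[¬error U EX error]) = {q0, q1, q2, q3, q5, q6, q7}
|Sat(E[¬error U EX error])| = |{q0, q1, q2, q3, q5, q6, q7}| = 7.

7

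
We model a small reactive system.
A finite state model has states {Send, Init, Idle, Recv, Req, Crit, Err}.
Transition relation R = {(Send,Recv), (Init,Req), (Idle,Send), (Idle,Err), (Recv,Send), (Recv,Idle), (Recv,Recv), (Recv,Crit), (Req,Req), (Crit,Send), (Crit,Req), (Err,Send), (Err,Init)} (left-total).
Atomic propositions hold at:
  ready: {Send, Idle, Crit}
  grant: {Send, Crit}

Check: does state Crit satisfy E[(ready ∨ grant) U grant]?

Sat(ready ∨ grant) = {Send, Idle, Crit}
E[(ready ∨ grant) U grant]: least fixpoint, start Z0 = Sat(grant) = {Send, Crit}, add states in Sat(ready ∨ grant) with some successor in Z. Z1 = {Send, Idle, Crit}; fixed.
Sat(E[(ready ∨ grant) U grant]) = {Send, Idle, Crit}
Crit ∈ Sat(E[(ready ∨ grant) U grant]) = {Send, Idle, Crit}, so the formula holds at Crit.

Yes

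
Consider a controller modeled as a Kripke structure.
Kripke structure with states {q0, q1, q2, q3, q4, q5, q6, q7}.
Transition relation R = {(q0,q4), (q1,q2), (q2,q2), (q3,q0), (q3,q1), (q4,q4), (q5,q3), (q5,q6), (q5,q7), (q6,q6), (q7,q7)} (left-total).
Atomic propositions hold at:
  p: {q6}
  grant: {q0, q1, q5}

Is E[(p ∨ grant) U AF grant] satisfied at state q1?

Yes

Sat(p ∨ grant) = {q0, q1, q5, q6}
AF grant: least fixpoint, start Z0 = {q0, q1, q5}, add states with every successor in Z. Z1 = {q0, q1, q3, q5}; fixed.
Sat(AF grant) = {q0, q1, q3, q5}
E[(p ∨ grant) U AF grant]: least fixpoint, start Z0 = Sat(AF grant) = {q0, q1, q3, q5}, add states in Sat(p ∨ grant) with some successor in Z. Already a fixed point.
Sat(E[(p ∨ grant) U AF grant]) = {q0, q1, q3, q5}
q1 ∈ Sat(E[(p ∨ grant) U AF grant]) = {q0, q1, q3, q5}, so the formula holds at q1.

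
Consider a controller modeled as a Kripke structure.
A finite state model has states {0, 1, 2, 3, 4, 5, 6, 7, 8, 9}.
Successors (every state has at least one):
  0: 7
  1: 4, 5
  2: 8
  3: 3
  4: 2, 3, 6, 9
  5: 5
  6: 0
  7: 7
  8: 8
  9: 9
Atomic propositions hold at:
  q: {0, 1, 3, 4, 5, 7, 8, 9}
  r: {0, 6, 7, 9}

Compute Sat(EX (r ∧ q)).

{0, 4, 6, 7, 9}

Sat(r ∧ q) = {0, 7, 9}
Sat(EX (r ∧ q)) = {s : some successor in {0, 7, 9}} = {0, 4, 6, 7, 9}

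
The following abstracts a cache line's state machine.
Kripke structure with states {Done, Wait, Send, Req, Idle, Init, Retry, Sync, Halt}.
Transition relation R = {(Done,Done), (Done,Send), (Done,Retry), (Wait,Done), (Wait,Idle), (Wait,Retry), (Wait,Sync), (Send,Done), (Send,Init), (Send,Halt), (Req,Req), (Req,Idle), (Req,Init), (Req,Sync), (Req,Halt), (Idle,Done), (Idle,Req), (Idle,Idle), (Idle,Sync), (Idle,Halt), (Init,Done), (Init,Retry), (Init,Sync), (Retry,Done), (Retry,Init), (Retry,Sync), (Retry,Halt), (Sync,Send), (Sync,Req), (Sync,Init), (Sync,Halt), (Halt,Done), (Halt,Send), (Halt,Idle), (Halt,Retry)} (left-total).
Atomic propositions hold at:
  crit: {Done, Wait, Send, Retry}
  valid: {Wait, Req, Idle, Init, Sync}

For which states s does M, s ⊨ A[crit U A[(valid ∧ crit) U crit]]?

{Done, Wait, Send, Retry}

Sat(valid ∧ crit) = {Wait}
A[(valid ∧ crit) U crit]: least fixpoint, start Z0 = Sat(crit) = {Done, Wait, Send, Retry}, add states in Sat(valid ∧ crit) with every successor in Z. Already a fixed point.
Sat(A[(valid ∧ crit) U crit]) = {Done, Wait, Send, Retry}
A[crit U A[(valid ∧ crit) U crit]]: least fixpoint, start Z0 = Sat(A[(valid ∧ crit) U crit]) = {Done, Wait, Send, Retry}, add states in Sat(crit) with every successor in Z. Already a fixed point.
Sat(A[crit U A[(valid ∧ crit) U crit]]) = {Done, Wait, Send, Retry}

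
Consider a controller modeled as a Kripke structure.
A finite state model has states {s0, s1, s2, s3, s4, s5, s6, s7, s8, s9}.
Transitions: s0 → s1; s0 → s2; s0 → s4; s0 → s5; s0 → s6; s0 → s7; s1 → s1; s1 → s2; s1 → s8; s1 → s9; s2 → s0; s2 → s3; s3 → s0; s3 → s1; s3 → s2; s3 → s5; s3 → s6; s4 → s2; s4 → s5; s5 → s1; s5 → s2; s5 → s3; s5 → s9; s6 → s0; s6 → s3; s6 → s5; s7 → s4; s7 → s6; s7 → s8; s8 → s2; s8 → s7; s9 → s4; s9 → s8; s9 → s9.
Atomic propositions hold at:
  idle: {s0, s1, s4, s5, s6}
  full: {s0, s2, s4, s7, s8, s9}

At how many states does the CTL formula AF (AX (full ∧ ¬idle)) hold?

Sat(¬idle) = {s2, s3, s7, s8, s9}
Sat(full ∧ ¬idle) = {s2, s7, s8, s9}
Sat(AX (full ∧ ¬idle)) = {s : every successor in {s2, s7, s8, s9}} = {s8}
AF (AX (full ∧ ¬idle)): least fixpoint, start Z0 = {s8}, add states with every successor in Z. Already a fixed point.
Sat(AF (AX (full ∧ ¬idle))) = {s8}
|Sat(AF (AX (full ∧ ¬idle)))| = |{s8}| = 1.

1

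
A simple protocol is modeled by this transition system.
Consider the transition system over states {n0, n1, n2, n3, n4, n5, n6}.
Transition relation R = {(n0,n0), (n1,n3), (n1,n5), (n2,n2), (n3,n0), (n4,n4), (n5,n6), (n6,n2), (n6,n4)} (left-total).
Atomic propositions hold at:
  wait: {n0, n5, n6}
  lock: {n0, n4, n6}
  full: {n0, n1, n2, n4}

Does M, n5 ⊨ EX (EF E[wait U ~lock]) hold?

Yes

Sat(~lock) = {n1, n2, n3, n5}
E[wait U ~lock]: least fixpoint, start Z0 = Sat(~lock) = {n1, n2, n3, n5}, add states in Sat(wait) with some successor in Z. Z1 = {n1, n2, n3, n5, n6}; fixed.
Sat(E[wait U ~lock]) = {n1, n2, n3, n5, n6}
EF E[wait U ~lock]: least fixpoint, start Z0 = {n1, n2, n3, n5, n6}, add states with some successor in Z. Already a fixed point.
Sat(EF E[wait U ~lock]) = {n1, n2, n3, n5, n6}
Sat(EX (EF E[wait U ~lock])) = {s : some successor in {n1, n2, n3, n5, n6}} = {n1, n2, n5, n6}
n5 ∈ Sat(EX (EF E[wait U ~lock])) = {n1, n2, n5, n6}, so the formula holds at n5.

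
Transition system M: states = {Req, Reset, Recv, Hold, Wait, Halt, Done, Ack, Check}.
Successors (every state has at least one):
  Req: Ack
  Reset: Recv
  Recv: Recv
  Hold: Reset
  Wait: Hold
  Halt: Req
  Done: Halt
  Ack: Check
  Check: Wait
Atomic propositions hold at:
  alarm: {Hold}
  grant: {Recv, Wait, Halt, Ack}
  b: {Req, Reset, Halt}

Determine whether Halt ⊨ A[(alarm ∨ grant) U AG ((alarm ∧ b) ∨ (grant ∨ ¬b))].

No

Sat(alarm ∨ grant) = {Recv, Hold, Wait, Halt, Ack}
Sat(alarm ∧ b) = ∅
Sat(¬b) = {Recv, Hold, Wait, Done, Ack, Check}
Sat(grant ∨ ¬b) = {Recv, Hold, Wait, Halt, Done, Ack, Check}
Sat((alarm ∧ b) ∨ (grant ∨ ¬b)) = {Recv, Hold, Wait, Halt, Done, Ack, Check}
AG ((alarm ∧ b) ∨ (grant ∨ ¬b)): greatest fixpoint, start Z0 = {Recv, Hold, Wait, Halt, Done, Ack, Check}, keep only states in Sat with every successor in Z. Z1 = {Recv, Wait, Done, Ack, Check}; Z2 = {Recv, Ack, Check}; Z3 = {Recv, Ack}; Z4 = {Recv}; fixed.
Sat(AG ((alarm ∧ b) ∨ (grant ∨ ¬b))) = {Recv}
A[(alarm ∨ grant) U AG ((alarm ∧ b) ∨ (grant ∨ ¬b))]: least fixpoint, start Z0 = Sat(AG ((alarm ∧ b) ∨ (grant ∨ ¬b))) = {Recv}, add states in Sat(alarm ∨ grant) with every successor in Z. Already a fixed point.
Sat(A[(alarm ∨ grant) U AG ((alarm ∧ b) ∨ (grant ∨ ¬b))]) = {Recv}
Halt ∉ Sat(A[(alarm ∨ grant) U AG ((alarm ∧ b) ∨ (grant ∨ ¬b))]) = {Recv}, so the formula does not hold at Halt.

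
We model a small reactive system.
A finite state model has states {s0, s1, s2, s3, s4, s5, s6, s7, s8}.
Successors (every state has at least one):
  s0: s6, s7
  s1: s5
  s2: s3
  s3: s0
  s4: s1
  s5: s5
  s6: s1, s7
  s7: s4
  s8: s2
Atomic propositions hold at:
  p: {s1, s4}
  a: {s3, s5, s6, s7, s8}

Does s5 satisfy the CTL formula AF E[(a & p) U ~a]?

No

Sat(a & p) = ∅
Sat(~a) = {s0, s1, s2, s4}
E[(a & p) U ~a]: least fixpoint, start Z0 = Sat(~a) = {s0, s1, s2, s4}, add states in Sat(a & p) with some successor in Z. Already a fixed point.
Sat(E[(a & p) U ~a]) = {s0, s1, s2, s4}
AF E[(a & p) U ~a]: least fixpoint, start Z0 = {s0, s1, s2, s4}, add states with every successor in Z. Z1 = {s0, s1, s2, s3, s4, s7, s8}; Z2 = {s0, s1, s2, s3, s4, s6, s7, s8}; fixed.
Sat(AF E[(a & p) U ~a]) = {s0, s1, s2, s3, s4, s6, s7, s8}
s5 ∉ Sat(AF E[(a & p) U ~a]) = {s0, s1, s2, s3, s4, s6, s7, s8}, so the formula does not hold at s5.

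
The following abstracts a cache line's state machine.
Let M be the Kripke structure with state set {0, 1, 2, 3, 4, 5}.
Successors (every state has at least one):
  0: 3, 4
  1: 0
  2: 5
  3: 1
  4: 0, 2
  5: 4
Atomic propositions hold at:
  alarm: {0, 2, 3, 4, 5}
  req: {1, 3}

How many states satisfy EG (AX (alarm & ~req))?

Sat(~req) = {0, 2, 4, 5}
Sat(alarm & ~req) = {0, 2, 4, 5}
Sat(AX (alarm & ~req)) = {s : every successor in {0, 2, 4, 5}} = {1, 2, 4, 5}
EG (AX (alarm & ~req)): greatest fixpoint, start Z0 = {1, 2, 4, 5}, keep only states in Sat with some successor in Z. Z1 = {2, 4, 5}; fixed.
Sat(EG (AX (alarm & ~req))) = {2, 4, 5}
|Sat(EG (AX (alarm & ~req)))| = |{2, 4, 5}| = 3.

3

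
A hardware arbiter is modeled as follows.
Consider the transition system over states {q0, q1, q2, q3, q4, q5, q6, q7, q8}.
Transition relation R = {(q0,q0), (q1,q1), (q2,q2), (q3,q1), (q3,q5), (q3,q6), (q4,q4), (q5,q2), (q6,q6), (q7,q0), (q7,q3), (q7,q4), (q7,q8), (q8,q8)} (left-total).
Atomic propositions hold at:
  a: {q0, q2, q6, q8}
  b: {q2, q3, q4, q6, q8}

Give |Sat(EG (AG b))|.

4

AG b: greatest fixpoint, start Z0 = {q2, q3, q4, q6, q8}, keep only states in Sat with every successor in Z. Z1 = {q2, q4, q6, q8}; fixed.
Sat(AG b) = {q2, q4, q6, q8}
EG (AG b): greatest fixpoint, start Z0 = {q2, q4, q6, q8}, keep only states in Sat with some successor in Z. Already a fixed point.
Sat(EG (AG b)) = {q2, q4, q6, q8}
|Sat(EG (AG b))| = |{q2, q4, q6, q8}| = 4.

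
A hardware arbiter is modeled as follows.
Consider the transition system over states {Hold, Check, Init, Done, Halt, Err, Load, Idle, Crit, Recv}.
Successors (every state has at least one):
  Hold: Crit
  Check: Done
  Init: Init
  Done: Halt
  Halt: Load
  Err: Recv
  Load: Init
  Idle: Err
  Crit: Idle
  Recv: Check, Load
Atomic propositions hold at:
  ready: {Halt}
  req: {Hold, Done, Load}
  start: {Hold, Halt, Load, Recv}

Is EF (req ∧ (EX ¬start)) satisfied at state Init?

No

Sat(¬start) = {Check, Init, Done, Err, Idle, Crit}
Sat(EX ¬start) = {s : some successor in {Check, Init, Done, Err, Idle, Crit}} = {Hold, Check, Init, Load, Idle, Crit, Recv}
Sat(req ∧ (EX ¬start)) = {Hold, Load}
EF (req ∧ (EX ¬start)): least fixpoint, start Z0 = {Hold, Load}, add states with some successor in Z. Z1 = {Hold, Halt, Load, Recv}; Z2 = {Hold, Done, Halt, Err, Load, Recv}; Z3 = {Hold, Check, Done, Halt, Err, Load, Idle, Recv}; Z4 = {Hold, Check, Done, Halt, Err, Load, Idle, Crit, Recv}; fixed.
Sat(EF (req ∧ (EX ¬start))) = {Hold, Check, Done, Halt, Err, Load, Idle, Crit, Recv}
Init ∉ Sat(EF (req ∧ (EX ¬start))) = {Hold, Check, Done, Halt, Err, Load, Idle, Crit, Recv}, so the formula does not hold at Init.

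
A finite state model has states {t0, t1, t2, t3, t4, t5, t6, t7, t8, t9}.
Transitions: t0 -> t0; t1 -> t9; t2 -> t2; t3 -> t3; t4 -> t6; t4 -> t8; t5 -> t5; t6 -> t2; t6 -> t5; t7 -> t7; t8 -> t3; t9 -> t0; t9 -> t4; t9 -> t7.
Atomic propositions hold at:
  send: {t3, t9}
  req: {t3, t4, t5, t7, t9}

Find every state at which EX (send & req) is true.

Sat(send & req) = {t3, t9}
Sat(EX (send & req)) = {s : some successor in {t3, t9}} = {t1, t3, t8}

{t1, t3, t8}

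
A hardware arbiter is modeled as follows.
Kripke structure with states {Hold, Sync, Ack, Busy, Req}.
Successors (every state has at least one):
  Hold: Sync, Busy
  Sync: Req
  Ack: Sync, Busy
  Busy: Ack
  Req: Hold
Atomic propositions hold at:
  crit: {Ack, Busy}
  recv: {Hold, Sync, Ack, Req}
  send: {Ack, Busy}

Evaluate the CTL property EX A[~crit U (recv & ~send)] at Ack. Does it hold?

Yes

Sat(~crit) = {Hold, Sync, Req}
Sat(~send) = {Hold, Sync, Req}
Sat(recv & ~send) = {Hold, Sync, Req}
A[~crit U (recv & ~send)]: least fixpoint, start Z0 = Sat((recv & ~send)) = {Hold, Sync, Req}, add states in Sat(~crit) with every successor in Z. Already a fixed point.
Sat(A[~crit U (recv & ~send)]) = {Hold, Sync, Req}
Sat(EX A[~crit U (recv & ~send)]) = {s : some successor in {Hold, Sync, Req}} = {Hold, Sync, Ack, Req}
Ack ∈ Sat(EX A[~crit U (recv & ~send)]) = {Hold, Sync, Ack, Req}, so the formula holds at Ack.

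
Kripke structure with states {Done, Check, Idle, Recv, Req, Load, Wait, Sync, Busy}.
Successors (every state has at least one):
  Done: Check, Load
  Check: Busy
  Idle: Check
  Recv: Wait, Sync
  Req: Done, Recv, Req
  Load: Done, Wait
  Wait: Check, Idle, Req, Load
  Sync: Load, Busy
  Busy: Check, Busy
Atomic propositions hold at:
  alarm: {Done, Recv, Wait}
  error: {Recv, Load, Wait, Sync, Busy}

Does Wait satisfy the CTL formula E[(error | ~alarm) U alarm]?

Yes

Sat(~alarm) = {Check, Idle, Req, Load, Sync, Busy}
Sat(error | ~alarm) = {Check, Idle, Recv, Req, Load, Wait, Sync, Busy}
E[(error | ~alarm) U alarm]: least fixpoint, start Z0 = Sat(alarm) = {Done, Recv, Wait}, add states in Sat(error | ~alarm) with some successor in Z. Z1 = {Done, Recv, Req, Load, Wait}; Z2 = {Done, Recv, Req, Load, Wait, Sync}; fixed.
Sat(E[(error | ~alarm) U alarm]) = {Done, Recv, Req, Load, Wait, Sync}
Wait ∈ Sat(E[(error | ~alarm) U alarm]) = {Done, Recv, Req, Load, Wait, Sync}, so the formula holds at Wait.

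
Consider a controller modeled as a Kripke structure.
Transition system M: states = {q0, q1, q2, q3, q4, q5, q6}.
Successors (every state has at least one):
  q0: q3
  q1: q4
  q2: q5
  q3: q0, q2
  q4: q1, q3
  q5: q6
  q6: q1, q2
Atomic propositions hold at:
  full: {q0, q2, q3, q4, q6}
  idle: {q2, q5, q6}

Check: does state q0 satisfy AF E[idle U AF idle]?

AF idle: least fixpoint, start Z0 = {q2, q5, q6}, add states with every successor in Z. Already a fixed point.
Sat(AF idle) = {q2, q5, q6}
E[idle U AF idle]: least fixpoint, start Z0 = Sat(AF idle) = {q2, q5, q6}, add states in Sat(idle) with some successor in Z. Already a fixed point.
Sat(E[idle U AF idle]) = {q2, q5, q6}
AF E[idle U AF idle]: least fixpoint, start Z0 = {q2, q5, q6}, add states with every successor in Z. Already a fixed point.
Sat(AF E[idle U AF idle]) = {q2, q5, q6}
q0 ∉ Sat(AF E[idle U AF idle]) = {q2, q5, q6}, so the formula does not hold at q0.

No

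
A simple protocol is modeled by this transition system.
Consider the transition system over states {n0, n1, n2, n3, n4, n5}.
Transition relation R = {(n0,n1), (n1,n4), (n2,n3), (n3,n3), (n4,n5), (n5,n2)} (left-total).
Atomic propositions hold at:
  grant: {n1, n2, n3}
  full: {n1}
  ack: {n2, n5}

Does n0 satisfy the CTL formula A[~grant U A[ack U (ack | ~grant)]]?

Yes

Sat(~grant) = {n0, n4, n5}
Sat(ack | ~grant) = {n0, n2, n4, n5}
A[ack U (ack | ~grant)]: least fixpoint, start Z0 = Sat((ack | ~grant)) = {n0, n2, n4, n5}, add states in Sat(ack) with every successor in Z. Already a fixed point.
Sat(A[ack U (ack | ~grant)]) = {n0, n2, n4, n5}
A[~grant U A[ack U (ack | ~grant)]]: least fixpoint, start Z0 = Sat(A[ack U (ack | ~grant)]) = {n0, n2, n4, n5}, add states in Sat(~grant) with every successor in Z. Already a fixed point.
Sat(A[~grant U A[ack U (ack | ~grant)]]) = {n0, n2, n4, n5}
n0 ∈ Sat(A[~grant U A[ack U (ack | ~grant)]]) = {n0, n2, n4, n5}, so the formula holds at n0.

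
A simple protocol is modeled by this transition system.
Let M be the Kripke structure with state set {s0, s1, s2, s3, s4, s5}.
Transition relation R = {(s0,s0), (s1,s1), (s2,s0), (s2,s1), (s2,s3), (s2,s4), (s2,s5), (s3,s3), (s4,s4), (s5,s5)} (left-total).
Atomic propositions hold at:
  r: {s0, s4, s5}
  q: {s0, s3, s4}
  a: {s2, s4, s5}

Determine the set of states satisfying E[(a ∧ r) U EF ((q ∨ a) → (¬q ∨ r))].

Sat(a ∧ r) = {s4, s5}
Sat(q ∨ a) = {s0, s2, s3, s4, s5}
Sat(¬q) = {s1, s2, s5}
Sat(¬q ∨ r) = {s0, s1, s2, s4, s5}
Sat((q ∨ a) → (¬q ∨ r)) = {s0, s1, s2, s4, s5}
EF ((q ∨ a) → (¬q ∨ r)): least fixpoint, start Z0 = {s0, s1, s2, s4, s5}, add states with some successor in Z. Already a fixed point.
Sat(EF ((q ∨ a) → (¬q ∨ r))) = {s0, s1, s2, s4, s5}
E[(a ∧ r) U EF ((q ∨ a) → (¬q ∨ r))]: least fixpoint, start Z0 = Sat(EF ((q ∨ a) → (¬q ∨ r))) = {s0, s1, s2, s4, s5}, add states in Sat(a ∧ r) with some successor in Z. Already a fixed point.
Sat(E[(a ∧ r) U EF ((q ∨ a) → (¬q ∨ r))]) = {s0, s1, s2, s4, s5}

{s0, s1, s2, s4, s5}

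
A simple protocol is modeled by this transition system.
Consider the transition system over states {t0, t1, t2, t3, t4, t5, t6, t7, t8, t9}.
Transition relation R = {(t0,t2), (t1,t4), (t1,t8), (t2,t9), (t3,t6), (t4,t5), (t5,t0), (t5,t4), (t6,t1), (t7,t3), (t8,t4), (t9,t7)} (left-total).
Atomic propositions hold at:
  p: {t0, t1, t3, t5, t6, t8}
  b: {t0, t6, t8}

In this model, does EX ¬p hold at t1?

Yes

Sat(¬p) = {t2, t4, t7, t9}
Sat(EX ¬p) = {s : some successor in {t2, t4, t7, t9}} = {t0, t1, t2, t5, t8, t9}
t1 ∈ Sat(EX ¬p) = {t0, t1, t2, t5, t8, t9}, so the formula holds at t1.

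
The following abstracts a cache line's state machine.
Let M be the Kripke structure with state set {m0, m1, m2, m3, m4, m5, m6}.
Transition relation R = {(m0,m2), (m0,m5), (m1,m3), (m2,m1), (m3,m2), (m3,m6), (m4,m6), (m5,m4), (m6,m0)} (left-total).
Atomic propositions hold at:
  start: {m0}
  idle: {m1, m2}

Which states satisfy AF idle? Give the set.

{m1, m2}

AF idle: least fixpoint, start Z0 = {m1, m2}, add states with every successor in Z. Already a fixed point.
Sat(AF idle) = {m1, m2}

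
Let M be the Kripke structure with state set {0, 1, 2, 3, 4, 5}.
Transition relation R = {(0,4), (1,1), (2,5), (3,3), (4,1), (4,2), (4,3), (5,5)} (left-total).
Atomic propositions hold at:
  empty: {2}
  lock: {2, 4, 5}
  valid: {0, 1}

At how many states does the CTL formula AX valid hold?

1

Sat(AX valid) = {s : every successor in {0, 1}} = {1}
|Sat(AX valid)| = |{1}| = 1.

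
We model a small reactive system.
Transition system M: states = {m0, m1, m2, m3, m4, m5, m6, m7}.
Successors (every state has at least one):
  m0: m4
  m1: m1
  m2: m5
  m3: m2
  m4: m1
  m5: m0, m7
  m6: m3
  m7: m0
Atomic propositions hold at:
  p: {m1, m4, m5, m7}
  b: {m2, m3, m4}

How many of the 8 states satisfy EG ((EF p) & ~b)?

1

EF p: least fixpoint, start Z0 = {m1, m4, m5, m7}, add states with some successor in Z. Z1 = {m0, m1, m2, m4, m5, m7}; Z2 = {m0, m1, m2, m3, m4, m5, m7}; Z3 = {m0, m1, m2, m3, m4, m5, m6, m7}; fixed.
Sat(EF p) = {m0, m1, m2, m3, m4, m5, m6, m7}
Sat(~b) = {m0, m1, m5, m6, m7}
Sat((EF p) & ~b) = {m0, m1, m5, m6, m7}
EG ((EF p) & ~b): greatest fixpoint, start Z0 = {m0, m1, m5, m6, m7}, keep only states in Sat with some successor in Z. Z1 = {m1, m5, m7}; Z2 = {m1, m5}; Z3 = {m1}; fixed.
Sat(EG ((EF p) & ~b)) = {m1}
|Sat(EG ((EF p) & ~b))| = |{m1}| = 1.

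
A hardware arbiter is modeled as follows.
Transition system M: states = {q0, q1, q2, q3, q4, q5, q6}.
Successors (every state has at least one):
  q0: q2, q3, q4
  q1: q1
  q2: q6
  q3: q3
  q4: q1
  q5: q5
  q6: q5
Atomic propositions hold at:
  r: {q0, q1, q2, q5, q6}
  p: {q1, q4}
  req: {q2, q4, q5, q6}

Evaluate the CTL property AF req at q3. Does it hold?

No

AF req: least fixpoint, start Z0 = {q2, q4, q5, q6}, add states with every successor in Z. Already a fixed point.
Sat(AF req) = {q2, q4, q5, q6}
q3 ∉ Sat(AF req) = {q2, q4, q5, q6}, so the formula does not hold at q3.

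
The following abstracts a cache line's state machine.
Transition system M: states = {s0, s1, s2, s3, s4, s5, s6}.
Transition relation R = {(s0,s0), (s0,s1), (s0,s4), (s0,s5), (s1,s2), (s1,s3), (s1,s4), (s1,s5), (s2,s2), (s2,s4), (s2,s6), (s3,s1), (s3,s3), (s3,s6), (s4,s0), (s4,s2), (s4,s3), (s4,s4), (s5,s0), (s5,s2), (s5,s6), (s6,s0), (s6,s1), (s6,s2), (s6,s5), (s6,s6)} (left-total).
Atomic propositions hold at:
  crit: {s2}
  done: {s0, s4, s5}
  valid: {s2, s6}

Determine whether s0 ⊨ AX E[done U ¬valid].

Sat(¬valid) = {s0, s1, s3, s4, s5}
E[done U ¬valid]: least fixpoint, start Z0 = Sat(¬valid) = {s0, s1, s3, s4, s5}, add states in Sat(done) with some successor in Z. Already a fixed point.
Sat(E[done U ¬valid]) = {s0, s1, s3, s4, s5}
Sat(AX E[done U ¬valid]) = {s : every successor in {s0, s1, s3, s4, s5}} = {s0}
s0 ∈ Sat(AX E[done U ¬valid]) = {s0}, so the formula holds at s0.

Yes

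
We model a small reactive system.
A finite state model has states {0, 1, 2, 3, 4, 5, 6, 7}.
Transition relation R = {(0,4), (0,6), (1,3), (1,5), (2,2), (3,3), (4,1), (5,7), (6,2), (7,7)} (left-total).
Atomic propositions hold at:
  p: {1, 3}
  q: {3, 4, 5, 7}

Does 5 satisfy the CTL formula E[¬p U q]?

Sat(¬p) = {0, 2, 4, 5, 6, 7}
E[¬p U q]: least fixpoint, start Z0 = Sat(q) = {3, 4, 5, 7}, add states in Sat(¬p) with some successor in Z. Z1 = {0, 3, 4, 5, 7}; fixed.
Sat(E[¬p U q]) = {0, 3, 4, 5, 7}
5 ∈ Sat(E[¬p U q]) = {0, 3, 4, 5, 7}, so the formula holds at 5.

Yes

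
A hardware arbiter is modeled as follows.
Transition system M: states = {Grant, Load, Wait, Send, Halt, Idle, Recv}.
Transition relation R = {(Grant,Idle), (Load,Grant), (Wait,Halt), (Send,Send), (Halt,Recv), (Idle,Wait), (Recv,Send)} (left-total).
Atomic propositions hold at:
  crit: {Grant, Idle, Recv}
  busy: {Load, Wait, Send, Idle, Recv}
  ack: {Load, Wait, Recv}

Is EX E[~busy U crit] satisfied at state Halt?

Yes

Sat(~busy) = {Grant, Halt}
E[~busy U crit]: least fixpoint, start Z0 = Sat(crit) = {Grant, Idle, Recv}, add states in Sat(~busy) with some successor in Z. Z1 = {Grant, Halt, Idle, Recv}; fixed.
Sat(E[~busy U crit]) = {Grant, Halt, Idle, Recv}
Sat(EX E[~busy U crit]) = {s : some successor in {Grant, Halt, Idle, Recv}} = {Grant, Load, Wait, Halt}
Halt ∈ Sat(EX E[~busy U crit]) = {Grant, Load, Wait, Halt}, so the formula holds at Halt.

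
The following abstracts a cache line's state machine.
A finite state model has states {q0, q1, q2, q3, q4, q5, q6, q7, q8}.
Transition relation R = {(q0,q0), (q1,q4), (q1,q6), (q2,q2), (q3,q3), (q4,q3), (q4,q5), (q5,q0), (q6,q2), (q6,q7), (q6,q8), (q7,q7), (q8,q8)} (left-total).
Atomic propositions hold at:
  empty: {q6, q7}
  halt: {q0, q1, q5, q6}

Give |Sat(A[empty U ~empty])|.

7

Sat(~empty) = {q0, q1, q2, q3, q4, q5, q8}
A[empty U ~empty]: least fixpoint, start Z0 = Sat(~empty) = {q0, q1, q2, q3, q4, q5, q8}, add states in Sat(empty) with every successor in Z. Already a fixed point.
Sat(A[empty U ~empty]) = {q0, q1, q2, q3, q4, q5, q8}
|Sat(A[empty U ~empty])| = |{q0, q1, q2, q3, q4, q5, q8}| = 7.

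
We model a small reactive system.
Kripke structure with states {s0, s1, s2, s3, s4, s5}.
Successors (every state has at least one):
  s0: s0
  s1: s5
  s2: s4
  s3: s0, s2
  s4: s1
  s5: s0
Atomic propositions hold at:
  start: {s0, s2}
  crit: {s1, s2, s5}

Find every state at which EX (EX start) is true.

{s0, s1, s3, s5}

Sat(EX start) = {s : some successor in {s0, s2}} = {s0, s3, s5}
Sat(EX (EX start)) = {s : some successor in {s0, s3, s5}} = {s0, s1, s3, s5}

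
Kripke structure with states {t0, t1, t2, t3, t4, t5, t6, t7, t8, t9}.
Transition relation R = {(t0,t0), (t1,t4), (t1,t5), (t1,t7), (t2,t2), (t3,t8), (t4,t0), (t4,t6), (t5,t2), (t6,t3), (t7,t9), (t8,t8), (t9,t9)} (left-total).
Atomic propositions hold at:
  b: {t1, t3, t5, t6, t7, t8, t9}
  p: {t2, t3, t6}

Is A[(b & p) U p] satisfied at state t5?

No

Sat(b & p) = {t3, t6}
A[(b & p) U p]: least fixpoint, start Z0 = Sat(p) = {t2, t3, t6}, add states in Sat(b & p) with every successor in Z. Already a fixed point.
Sat(A[(b & p) U p]) = {t2, t3, t6}
t5 ∉ Sat(A[(b & p) U p]) = {t2, t3, t6}, so the formula does not hold at t5.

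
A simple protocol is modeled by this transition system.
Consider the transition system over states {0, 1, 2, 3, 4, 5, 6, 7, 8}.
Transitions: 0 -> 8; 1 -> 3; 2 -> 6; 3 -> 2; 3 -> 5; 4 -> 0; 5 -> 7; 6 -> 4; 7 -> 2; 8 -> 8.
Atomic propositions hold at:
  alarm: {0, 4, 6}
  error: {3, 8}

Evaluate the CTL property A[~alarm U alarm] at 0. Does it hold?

Sat(~alarm) = {1, 2, 3, 5, 7, 8}
A[~alarm U alarm]: least fixpoint, start Z0 = Sat(alarm) = {0, 4, 6}, add states in Sat(~alarm) with every successor in Z. Z1 = {0, 2, 4, 6}; Z2 = {0, 2, 4, 6, 7}; Z3 = {0, 2, 4, 5, 6, 7}; Z4 = {0, 2, 3, 4, 5, 6, 7}; Z5 = {0, 1, 2, 3, 4, 5, 6, 7}; fixed.
Sat(A[~alarm U alarm]) = {0, 1, 2, 3, 4, 5, 6, 7}
0 ∈ Sat(A[~alarm U alarm]) = {0, 1, 2, 3, 4, 5, 6, 7}, so the formula holds at 0.

Yes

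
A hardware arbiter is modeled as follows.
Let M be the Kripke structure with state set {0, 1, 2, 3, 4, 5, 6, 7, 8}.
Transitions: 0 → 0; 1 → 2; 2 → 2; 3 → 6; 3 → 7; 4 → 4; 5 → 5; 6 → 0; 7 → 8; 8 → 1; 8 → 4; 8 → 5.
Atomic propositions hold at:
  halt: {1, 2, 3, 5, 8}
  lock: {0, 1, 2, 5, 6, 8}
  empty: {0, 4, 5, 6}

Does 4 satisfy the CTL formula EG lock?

EG lock: greatest fixpoint, start Z0 = {0, 1, 2, 5, 6, 8}, keep only states in Sat with some successor in Z. Already a fixed point.
Sat(EG lock) = {0, 1, 2, 5, 6, 8}
4 ∉ Sat(EG lock) = {0, 1, 2, 5, 6, 8}, so the formula does not hold at 4.

No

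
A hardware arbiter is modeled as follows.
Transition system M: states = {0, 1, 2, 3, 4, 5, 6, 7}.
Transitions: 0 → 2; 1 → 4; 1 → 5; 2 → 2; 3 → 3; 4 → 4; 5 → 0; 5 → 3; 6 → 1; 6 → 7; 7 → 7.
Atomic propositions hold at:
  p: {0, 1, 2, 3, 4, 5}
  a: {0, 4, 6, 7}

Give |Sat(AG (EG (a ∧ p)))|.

Sat(a ∧ p) = {0, 4}
EG (a ∧ p): greatest fixpoint, start Z0 = {0, 4}, keep only states in Sat with some successor in Z. Z1 = {4}; fixed.
Sat(EG (a ∧ p)) = {4}
AG (EG (a ∧ p)): greatest fixpoint, start Z0 = {4}, keep only states in Sat with every successor in Z. Already a fixed point.
Sat(AG (EG (a ∧ p))) = {4}
|Sat(AG (EG (a ∧ p)))| = |{4}| = 1.

1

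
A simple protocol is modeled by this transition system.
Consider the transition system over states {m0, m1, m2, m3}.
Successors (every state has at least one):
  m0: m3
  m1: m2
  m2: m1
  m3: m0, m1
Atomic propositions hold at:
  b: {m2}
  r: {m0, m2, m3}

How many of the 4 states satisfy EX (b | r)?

Sat(b | r) = {m0, m2, m3}
Sat(EX (b | r)) = {s : some successor in {m0, m2, m3}} = {m0, m1, m3}
|Sat(EX (b | r))| = |{m0, m1, m3}| = 3.

3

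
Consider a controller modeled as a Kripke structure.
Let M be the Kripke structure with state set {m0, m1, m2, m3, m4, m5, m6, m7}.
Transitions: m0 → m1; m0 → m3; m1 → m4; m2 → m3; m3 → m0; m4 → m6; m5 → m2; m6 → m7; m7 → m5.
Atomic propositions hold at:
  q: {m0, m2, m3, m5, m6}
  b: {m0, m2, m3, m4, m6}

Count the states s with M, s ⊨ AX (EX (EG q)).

5

EG q: greatest fixpoint, start Z0 = {m0, m2, m3, m5, m6}, keep only states in Sat with some successor in Z. Z1 = {m0, m2, m3, m5}; fixed.
Sat(EG q) = {m0, m2, m3, m5}
Sat(EX (EG q)) = {s : some successor in {m0, m2, m3, m5}} = {m0, m2, m3, m5, m7}
Sat(AX (EX (EG q))) = {s : every successor in {m0, m2, m3, m5, m7}} = {m2, m3, m5, m6, m7}
|Sat(AX (EX (EG q)))| = |{m2, m3, m5, m6, m7}| = 5.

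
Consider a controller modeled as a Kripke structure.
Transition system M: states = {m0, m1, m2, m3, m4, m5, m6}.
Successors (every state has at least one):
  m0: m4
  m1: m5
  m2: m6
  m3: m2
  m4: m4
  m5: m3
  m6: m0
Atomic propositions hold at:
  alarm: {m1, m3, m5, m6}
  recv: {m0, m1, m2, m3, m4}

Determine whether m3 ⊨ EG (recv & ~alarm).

No

Sat(~alarm) = {m0, m2, m4}
Sat(recv & ~alarm) = {m0, m2, m4}
EG (recv & ~alarm): greatest fixpoint, start Z0 = {m0, m2, m4}, keep only states in Sat with some successor in Z. Z1 = {m0, m4}; fixed.
Sat(EG (recv & ~alarm)) = {m0, m4}
m3 ∉ Sat(EG (recv & ~alarm)) = {m0, m4}, so the formula does not hold at m3.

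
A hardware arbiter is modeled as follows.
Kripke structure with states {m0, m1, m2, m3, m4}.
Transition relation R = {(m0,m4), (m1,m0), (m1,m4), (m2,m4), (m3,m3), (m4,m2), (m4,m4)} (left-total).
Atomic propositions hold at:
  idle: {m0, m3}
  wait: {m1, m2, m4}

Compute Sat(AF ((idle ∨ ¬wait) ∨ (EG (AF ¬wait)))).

{m0, m3}

Sat(¬wait) = {m0, m3}
Sat(idle ∨ ¬wait) = {m0, m3}
AF ¬wait: least fixpoint, start Z0 = {m0, m3}, add states with every successor in Z. Already a fixed point.
Sat(AF ¬wait) = {m0, m3}
EG (AF ¬wait): greatest fixpoint, start Z0 = {m0, m3}, keep only states in Sat with some successor in Z. Z1 = {m3}; fixed.
Sat(EG (AF ¬wait)) = {m3}
Sat((idle ∨ ¬wait) ∨ (EG (AF ¬wait))) = {m0, m3}
AF ((idle ∨ ¬wait) ∨ (EG (AF ¬wait))): least fixpoint, start Z0 = {m0, m3}, add states with every successor in Z. Already a fixed point.
Sat(AF ((idle ∨ ¬wait) ∨ (EG (AF ¬wait)))) = {m0, m3}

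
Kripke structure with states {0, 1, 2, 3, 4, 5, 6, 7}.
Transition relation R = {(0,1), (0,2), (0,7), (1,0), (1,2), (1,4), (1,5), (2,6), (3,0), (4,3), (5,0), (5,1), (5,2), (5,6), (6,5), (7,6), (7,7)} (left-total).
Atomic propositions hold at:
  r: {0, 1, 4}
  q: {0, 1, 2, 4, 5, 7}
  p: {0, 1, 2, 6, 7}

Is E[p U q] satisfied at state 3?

E[p U q]: least fixpoint, start Z0 = Sat(q) = {0, 1, 2, 4, 5, 7}, add states in Sat(p) with some successor in Z. Z1 = {0, 1, 2, 4, 5, 6, 7}; fixed.
Sat(E[p U q]) = {0, 1, 2, 4, 5, 6, 7}
3 ∉ Sat(E[p U q]) = {0, 1, 2, 4, 5, 6, 7}, so the formula does not hold at 3.

No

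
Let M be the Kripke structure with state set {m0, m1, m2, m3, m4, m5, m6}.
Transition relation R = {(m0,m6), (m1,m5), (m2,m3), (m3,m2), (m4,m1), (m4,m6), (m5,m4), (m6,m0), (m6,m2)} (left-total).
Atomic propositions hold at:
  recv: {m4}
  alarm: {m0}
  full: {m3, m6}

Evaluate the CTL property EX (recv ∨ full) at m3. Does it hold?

No

Sat(recv ∨ full) = {m3, m4, m6}
Sat(EX (recv ∨ full)) = {s : some successor in {m3, m4, m6}} = {m0, m2, m4, m5}
m3 ∉ Sat(EX (recv ∨ full)) = {m0, m2, m4, m5}, so the formula does not hold at m3.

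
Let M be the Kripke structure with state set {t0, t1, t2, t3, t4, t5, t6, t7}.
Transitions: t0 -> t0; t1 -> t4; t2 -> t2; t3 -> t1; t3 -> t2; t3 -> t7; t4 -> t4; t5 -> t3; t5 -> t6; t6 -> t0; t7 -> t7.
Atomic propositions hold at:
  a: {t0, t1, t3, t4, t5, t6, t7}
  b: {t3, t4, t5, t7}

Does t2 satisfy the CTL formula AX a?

Sat(AX a) = {s : every successor in {t0, t1, t3, t4, t5, t6, t7}} = {t0, t1, t4, t5, t6, t7}
t2 ∉ Sat(AX a) = {t0, t1, t4, t5, t6, t7}, so the formula does not hold at t2.

No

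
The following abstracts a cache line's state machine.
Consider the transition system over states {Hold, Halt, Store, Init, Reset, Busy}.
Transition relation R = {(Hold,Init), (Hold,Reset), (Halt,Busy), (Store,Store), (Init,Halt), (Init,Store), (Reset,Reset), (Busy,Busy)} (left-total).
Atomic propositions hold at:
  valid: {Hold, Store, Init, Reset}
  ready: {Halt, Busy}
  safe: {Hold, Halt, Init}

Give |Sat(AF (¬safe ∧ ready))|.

2

Sat(¬safe) = {Store, Reset, Busy}
Sat(¬safe ∧ ready) = {Busy}
AF (¬safe ∧ ready): least fixpoint, start Z0 = {Busy}, add states with every successor in Z. Z1 = {Halt, Busy}; fixed.
Sat(AF (¬safe ∧ ready)) = {Halt, Busy}
|Sat(AF (¬safe ∧ ready))| = |{Halt, Busy}| = 2.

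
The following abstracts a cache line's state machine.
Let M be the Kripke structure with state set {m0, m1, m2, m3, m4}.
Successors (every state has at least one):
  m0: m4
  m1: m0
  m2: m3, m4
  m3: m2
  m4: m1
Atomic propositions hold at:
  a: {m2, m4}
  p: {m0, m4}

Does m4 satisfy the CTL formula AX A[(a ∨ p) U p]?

Sat(a ∨ p) = {m0, m2, m4}
A[(a ∨ p) U p]: least fixpoint, start Z0 = Sat(p) = {m0, m4}, add states in Sat(a ∨ p) with every successor in Z. Already a fixed point.
Sat(A[(a ∨ p) U p]) = {m0, m4}
Sat(AX A[(a ∨ p) U p]) = {s : every successor in {m0, m4}} = {m0, m1}
m4 ∉ Sat(AX A[(a ∨ p) U p]) = {m0, m1}, so the formula does not hold at m4.

No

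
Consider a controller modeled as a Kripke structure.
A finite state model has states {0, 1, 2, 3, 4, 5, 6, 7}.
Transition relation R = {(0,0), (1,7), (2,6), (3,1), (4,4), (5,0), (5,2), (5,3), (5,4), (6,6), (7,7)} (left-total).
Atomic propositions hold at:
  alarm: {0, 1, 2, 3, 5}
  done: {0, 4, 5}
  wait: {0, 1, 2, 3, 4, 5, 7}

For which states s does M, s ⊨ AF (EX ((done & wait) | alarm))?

Sat(done & wait) = {0, 4, 5}
Sat((done & wait) | alarm) = {0, 1, 2, 3, 4, 5}
Sat(EX ((done & wait) | alarm)) = {s : some successor in {0, 1, 2, 3, 4, 5}} = {0, 3, 4, 5}
AF (EX ((done & wait) | alarm)): least fixpoint, start Z0 = {0, 3, 4, 5}, add states with every successor in Z. Already a fixed point.
Sat(AF (EX ((done & wait) | alarm))) = {0, 3, 4, 5}

{0, 3, 4, 5}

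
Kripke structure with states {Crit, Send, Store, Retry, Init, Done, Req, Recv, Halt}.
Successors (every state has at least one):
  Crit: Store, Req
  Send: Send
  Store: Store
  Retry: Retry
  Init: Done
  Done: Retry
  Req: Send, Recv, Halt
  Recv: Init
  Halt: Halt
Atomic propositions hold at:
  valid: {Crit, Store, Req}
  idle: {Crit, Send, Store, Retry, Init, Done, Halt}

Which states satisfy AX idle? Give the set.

Sat(AX idle) = {s : every successor in {Crit, Send, Store, Retry, Init, Done, Halt}} = {Send, Store, Retry, Init, Done, Recv, Halt}

{Send, Store, Retry, Init, Done, Recv, Halt}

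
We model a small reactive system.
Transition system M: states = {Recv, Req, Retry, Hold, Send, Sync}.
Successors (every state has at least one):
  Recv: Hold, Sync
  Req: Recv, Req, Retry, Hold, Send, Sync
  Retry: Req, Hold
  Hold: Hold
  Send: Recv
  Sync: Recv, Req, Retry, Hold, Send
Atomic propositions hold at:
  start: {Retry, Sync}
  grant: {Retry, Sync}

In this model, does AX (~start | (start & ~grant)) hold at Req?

No

Sat(~start) = {Recv, Req, Hold, Send}
Sat(~grant) = {Recv, Req, Hold, Send}
Sat(start & ~grant) = ∅
Sat(~start | (start & ~grant)) = {Recv, Req, Hold, Send}
Sat(AX (~start | (start & ~grant))) = {s : every successor in {Recv, Req, Hold, Send}} = {Retry, Hold, Send}
Req ∉ Sat(AX (~start | (start & ~grant))) = {Retry, Hold, Send}, so the formula does not hold at Req.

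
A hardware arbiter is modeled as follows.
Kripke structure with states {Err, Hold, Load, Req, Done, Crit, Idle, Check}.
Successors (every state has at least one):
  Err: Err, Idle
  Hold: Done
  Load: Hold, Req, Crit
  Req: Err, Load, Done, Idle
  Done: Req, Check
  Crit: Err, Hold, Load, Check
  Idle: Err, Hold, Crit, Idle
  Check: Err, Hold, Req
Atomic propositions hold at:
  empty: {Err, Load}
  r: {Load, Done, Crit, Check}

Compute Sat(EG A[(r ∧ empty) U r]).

{Load, Crit}

Sat(r ∧ empty) = {Load}
A[(r ∧ empty) U r]: least fixpoint, start Z0 = Sat(r) = {Load, Done, Crit, Check}, add states in Sat(r ∧ empty) with every successor in Z. Already a fixed point.
Sat(A[(r ∧ empty) U r]) = {Load, Done, Crit, Check}
EG A[(r ∧ empty) U r]: greatest fixpoint, start Z0 = {Load, Done, Crit, Check}, keep only states in Sat with some successor in Z. Z1 = {Load, Done, Crit}; Z2 = {Load, Crit}; fixed.
Sat(EG A[(r ∧ empty) U r]) = {Load, Crit}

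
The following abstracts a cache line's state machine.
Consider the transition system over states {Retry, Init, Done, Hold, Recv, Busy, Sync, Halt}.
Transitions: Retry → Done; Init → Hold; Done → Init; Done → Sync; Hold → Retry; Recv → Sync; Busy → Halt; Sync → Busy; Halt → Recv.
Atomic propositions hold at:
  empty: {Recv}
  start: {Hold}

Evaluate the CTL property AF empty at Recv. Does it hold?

AF empty: least fixpoint, start Z0 = {Recv}, add states with every successor in Z. Z1 = {Recv, Halt}; Z2 = {Recv, Busy, Halt}; Z3 = {Recv, Busy, Sync, Halt}; fixed.
Sat(AF empty) = {Recv, Busy, Sync, Halt}
Recv ∈ Sat(AF empty) = {Recv, Busy, Sync, Halt}, so the formula holds at Recv.

Yes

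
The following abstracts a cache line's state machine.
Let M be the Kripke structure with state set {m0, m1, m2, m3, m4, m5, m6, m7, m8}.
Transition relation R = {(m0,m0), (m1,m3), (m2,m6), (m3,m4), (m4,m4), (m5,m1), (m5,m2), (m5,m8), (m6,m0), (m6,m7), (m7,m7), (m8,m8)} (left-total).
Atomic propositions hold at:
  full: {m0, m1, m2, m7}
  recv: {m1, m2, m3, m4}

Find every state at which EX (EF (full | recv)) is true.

Sat(full | recv) = {m0, m1, m2, m3, m4, m7}
EF (full | recv): least fixpoint, start Z0 = {m0, m1, m2, m3, m4, m7}, add states with some successor in Z. Z1 = {m0, m1, m2, m3, m4, m5, m6, m7}; fixed.
Sat(EF (full | recv)) = {m0, m1, m2, m3, m4, m5, m6, m7}
Sat(EX (EF (full | recv))) = {s : some successor in {m0, m1, m2, m3, m4, m5, m6, m7}} = {m0, m1, m2, m3, m4, m5, m6, m7}

{m0, m1, m2, m3, m4, m5, m6, m7}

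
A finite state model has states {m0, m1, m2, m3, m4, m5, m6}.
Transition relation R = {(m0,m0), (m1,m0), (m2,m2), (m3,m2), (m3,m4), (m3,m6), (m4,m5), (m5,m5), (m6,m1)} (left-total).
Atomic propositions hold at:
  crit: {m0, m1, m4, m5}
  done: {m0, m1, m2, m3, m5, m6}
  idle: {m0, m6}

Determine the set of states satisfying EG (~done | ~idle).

{m2, m3, m4, m5}

Sat(~done) = {m4}
Sat(~idle) = {m1, m2, m3, m4, m5}
Sat(~done | ~idle) = {m1, m2, m3, m4, m5}
EG (~done | ~idle): greatest fixpoint, start Z0 = {m1, m2, m3, m4, m5}, keep only states in Sat with some successor in Z. Z1 = {m2, m3, m4, m5}; fixed.
Sat(EG (~done | ~idle)) = {m2, m3, m4, m5}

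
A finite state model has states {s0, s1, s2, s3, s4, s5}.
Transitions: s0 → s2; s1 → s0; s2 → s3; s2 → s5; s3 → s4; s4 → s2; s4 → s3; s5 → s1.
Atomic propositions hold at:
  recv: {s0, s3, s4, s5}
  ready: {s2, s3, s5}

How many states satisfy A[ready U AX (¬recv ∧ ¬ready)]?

1

Sat(¬recv) = {s1, s2}
Sat(¬ready) = {s0, s1, s4}
Sat(¬recv ∧ ¬ready) = {s1}
Sat(AX (¬recv ∧ ¬ready)) = {s : every successor in {s1}} = {s5}
A[ready U AX (¬recv ∧ ¬ready)]: least fixpoint, start Z0 = Sat(AX (¬recv ∧ ¬ready)) = {s5}, add states in Sat(ready) with every successor in Z. Already a fixed point.
Sat(A[ready U AX (¬recv ∧ ¬ready)]) = {s5}
|Sat(A[ready U AX (¬recv ∧ ¬ready)])| = |{s5}| = 1.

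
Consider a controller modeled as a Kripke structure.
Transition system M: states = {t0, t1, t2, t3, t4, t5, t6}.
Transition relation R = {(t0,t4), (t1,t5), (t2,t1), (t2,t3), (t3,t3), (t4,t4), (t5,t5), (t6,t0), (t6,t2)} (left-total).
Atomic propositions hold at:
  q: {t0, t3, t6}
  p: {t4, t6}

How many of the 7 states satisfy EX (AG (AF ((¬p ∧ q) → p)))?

Sat(¬p) = {t0, t1, t2, t3, t5}
Sat(¬p ∧ q) = {t0, t3}
Sat((¬p ∧ q) → p) = {t1, t2, t4, t5, t6}
AF ((¬p ∧ q) → p): least fixpoint, start Z0 = {t1, t2, t4, t5, t6}, add states with every successor in Z. Z1 = {t0, t1, t2, t4, t5, t6}; fixed.
Sat(AF ((¬p ∧ q) → p)) = {t0, t1, t2, t4, t5, t6}
AG (AF ((¬p ∧ q) → p)): greatest fixpoint, start Z0 = {t0, t1, t2, t4, t5, t6}, keep only states in Sat with every successor in Z. Z1 = {t0, t1, t4, t5, t6}; Z2 = {t0, t1, t4, t5}; fixed.
Sat(AG (AF ((¬p ∧ q) → p))) = {t0, t1, t4, t5}
Sat(EX (AG (AF ((¬p ∧ q) → p)))) = {s : some successor in {t0, t1, t4, t5}} = {t0, t1, t2, t4, t5, t6}
|Sat(EX (AG (AF ((¬p ∧ q) → p))))| = |{t0, t1, t2, t4, t5, t6}| = 6.

6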